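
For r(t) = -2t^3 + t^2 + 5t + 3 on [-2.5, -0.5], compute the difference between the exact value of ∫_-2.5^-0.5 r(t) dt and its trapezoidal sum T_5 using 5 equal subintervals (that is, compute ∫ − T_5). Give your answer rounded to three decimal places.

Exact integral: ∫_-2.5^-0.5 r(t) dt ≈ 15.66667.
T_5 = 16.2.
Error ≈ 15.66667 − 16.2 ≈ -0.533.

-0.533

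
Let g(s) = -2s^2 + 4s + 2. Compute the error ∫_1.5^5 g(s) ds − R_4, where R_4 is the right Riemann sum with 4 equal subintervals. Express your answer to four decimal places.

14.6745

Exact integral: ∫_1.5^5 g(s) ds ≈ -28.583333.
R_4 = -43.2578125.
Error ≈ -28.583333 − (-43.2578125) ≈ 14.6745.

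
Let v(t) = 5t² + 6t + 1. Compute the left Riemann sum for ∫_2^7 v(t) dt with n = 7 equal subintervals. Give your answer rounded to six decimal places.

609.387755

Δt = (7 − 2)/7 = 5/7.
Left endpoints: 2, 19/7, 24/7, 29/7, 34/7, 39/7, 44/7.
v(2) = 33, v(19/7) = 2652/49, v(24/7) = 3937/49, v(29/7) = 5472/49, v(34/7) = 7257/49, v(39/7) = 9292/49, v(44/7) = 11577/49.
Sum = Δt · [v(2) + v(19/7) + v(24/7) + ...].
Sum ≈ 609.387755.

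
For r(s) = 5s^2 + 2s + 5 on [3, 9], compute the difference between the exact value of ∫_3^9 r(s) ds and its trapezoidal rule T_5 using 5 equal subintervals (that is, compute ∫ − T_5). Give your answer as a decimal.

-7.2

Exact integral: ∫_3^9 r(s) ds = 1272.
T_5 = 1279.2.
Error = 1272 − 1279.2 = -7.2.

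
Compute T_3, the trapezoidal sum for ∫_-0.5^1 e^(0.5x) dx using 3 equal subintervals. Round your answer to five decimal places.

Δx = (1 − (-0.5))/3 = 0.5.
f(-0.5) ≈ 0.77880, f(0) ≈ 1.00000, f(0.5) ≈ 1.28403, f(1) ≈ 1.64872.
T_3 = (Δx/2)·[f(x_0) + 2f(x_1) + 2f(x_2) + f(x_3)].
Sum ≈ 1.74889.

1.74889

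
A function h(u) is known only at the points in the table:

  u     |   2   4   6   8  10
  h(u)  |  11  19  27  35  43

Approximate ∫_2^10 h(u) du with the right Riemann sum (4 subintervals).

Δu = 2.
Sum = 2·[19 + 27 + 35 + 43] = 248.

248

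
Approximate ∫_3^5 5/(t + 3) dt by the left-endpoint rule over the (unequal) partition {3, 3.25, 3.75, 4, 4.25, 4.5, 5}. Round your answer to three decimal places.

Subinterval widths: 0.25, 0.5, 0.25, 0.25, 0.25, 0.5.
Left endpoints: 3, 3.25, 3.75, 4, 4.25, 4.5.
f(3) = 5/6, f(3.25) = 0.8, f(3.75) = 20/27, f(4) = 5/7, f(4.25) = 20/29, f(4.5) = 2/3.
Sum = Σ Δt_i · f(t_i).
Sum ≈ 1.478.

1.478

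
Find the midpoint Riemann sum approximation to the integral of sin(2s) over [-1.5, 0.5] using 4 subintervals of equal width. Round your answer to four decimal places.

Δs = (0.5 − (-1.5))/4 = 0.5.
Midpoints: -1.25, -0.75, -0.25, 0.25.
f(-1.25) ≈ -0.5985, f(-0.75) ≈ -0.9975, f(-0.25) ≈ -0.4794, f(0.25) ≈ 0.4794.
Sum = Δs · [f(-1.25) + f(-0.75) + f(-0.25) + f(0.25)].
Sum ≈ -0.7980.

-0.7980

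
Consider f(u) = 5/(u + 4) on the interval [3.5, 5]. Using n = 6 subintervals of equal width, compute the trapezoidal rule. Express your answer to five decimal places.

0.91175

Δu = (5 − 3.5)/6 = 0.25.
f(3.5) = 2/3, f(3.75) = 20/31, f(4) = 0.625, f(4.25) = 20/33, f(4.5) = 10/17, f(4.75) = 4/7, f(5) = 5/9.
T_6 = (Δu/2)·[f(u_0) + 2f(u_1) + ... + 2f(u_{5}) + f(u_6)].
Sum ≈ 0.91175.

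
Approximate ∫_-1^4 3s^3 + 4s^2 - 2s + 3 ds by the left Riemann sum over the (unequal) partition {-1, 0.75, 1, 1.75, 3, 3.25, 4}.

187.33984375

Subinterval widths: 1.75, 0.25, 0.75, 1.25, 0.25, 0.75.
Left endpoints: -1, 0.75, 1, 1.75, 3, 3.25.
f(-1) = 6, f(0.75) = 5.015625, f(1) = 8, f(1.75) = 27.828125, f(3) = 114, f(3.25) = 141.734375.
Sum = Σ Δs_i · f(s_i).
Sum = 187.33984375.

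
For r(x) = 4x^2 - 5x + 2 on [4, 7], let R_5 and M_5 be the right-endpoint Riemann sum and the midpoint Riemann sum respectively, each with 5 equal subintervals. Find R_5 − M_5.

R_5 = 331.32.
M_5 = 295.14.
R_5 − M_5 = 36.18.

36.18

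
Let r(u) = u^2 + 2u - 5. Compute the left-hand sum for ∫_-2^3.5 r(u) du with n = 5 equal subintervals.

-11.77

Δu = (3.5 − (-2))/5 = 1.1.
Left endpoints: -2, -0.9, 0.2, 1.3, 2.4.
r(-2) = -5, r(-0.9) = -5.99, r(0.2) = -4.56, r(1.3) = -0.71, r(2.4) = 5.56.
Sum = Δu · [r(-2) + r(-0.9) + r(0.2) + r(1.3) + r(2.4)].
Sum = -11.77.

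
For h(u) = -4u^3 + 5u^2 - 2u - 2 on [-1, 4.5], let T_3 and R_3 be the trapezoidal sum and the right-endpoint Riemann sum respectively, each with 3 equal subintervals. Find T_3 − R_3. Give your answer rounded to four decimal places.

259.6458

T_3 ≈ -335.067130.
R_3 ≈ -594.712963.
T_3 − R_3 ≈ 259.6458.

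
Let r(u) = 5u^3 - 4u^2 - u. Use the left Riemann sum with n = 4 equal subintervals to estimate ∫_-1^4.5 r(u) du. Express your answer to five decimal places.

157.46973

Δu = (4.5 − (-1))/4 = 1.375.
Left endpoints: -1, 0.375, 1.75, 3.125.
r(-1) = -8, r(0.375) = -345/512, r(1.75) = 12.796875, r(3.125) = 56525/512.
Sum = Δu · [r(-1) + r(0.375) + r(1.75) + r(3.125)].
Sum ≈ 157.46973.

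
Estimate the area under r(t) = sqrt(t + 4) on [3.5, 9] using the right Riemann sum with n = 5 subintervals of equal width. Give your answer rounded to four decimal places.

18.0274

Δt = (9 − 3.5)/5 = 1.1.
Right endpoints: 4.6, 5.7, 6.8, 7.9, 9.
r(4.6) ≈ 2.9326, r(5.7) ≈ 3.1145, r(6.8) ≈ 3.2863, r(7.9) ≈ 3.4496, r(9) ≈ 3.6056.
Sum = Δt · [r(4.6) + r(5.7) + r(6.8) + r(7.9) + r(9)].
Sum ≈ 18.0274.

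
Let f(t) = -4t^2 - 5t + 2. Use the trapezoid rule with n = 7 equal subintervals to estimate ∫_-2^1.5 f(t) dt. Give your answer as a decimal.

-4.375

Δt = (1.5 − (-2))/7 = 0.5.
f(-2) = -4, f(-1.5) = 0.5, f(-1) = 3, f(-0.5) = 3.5, f(0) = 2, f(0.5) = -1.5, f(1) = -7, f(1.5) = -14.5.
T_7 = (Δt/2)·[f(t_0) + 2f(t_1) + ... + 2f(t_{6}) + f(t_7)].
Sum = -4.375.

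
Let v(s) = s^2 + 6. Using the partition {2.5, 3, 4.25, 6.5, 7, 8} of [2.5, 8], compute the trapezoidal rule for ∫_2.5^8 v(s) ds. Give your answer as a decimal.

200.890625

Subinterval widths: 0.5, 1.25, 2.25, 0.5, 1.
v(2.5) = 12.25, v(3) = 15, v(4.25) = 24.0625, v(6.5) = 48.25, v(7) = 55, v(8) = 70.
On each subinterval the trapezoid contributes (Δs_i/2)·[v(s_{i-1}) + v(s_i)].
Sum = 200.890625.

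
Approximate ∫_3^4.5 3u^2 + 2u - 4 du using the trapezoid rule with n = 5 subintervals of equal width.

69.4425

Δu = (4.5 − 3)/5 = 0.3.
f(3) = 29, f(3.3) = 35.27, f(3.6) = 42.08, f(3.9) = 49.43, f(4.2) = 57.32, f(4.5) = 65.75.
T_5 = (Δu/2)·[f(u_0) + 2f(u_1) + ... + 2f(u_{4}) + f(u_5)].
Sum = 69.4425.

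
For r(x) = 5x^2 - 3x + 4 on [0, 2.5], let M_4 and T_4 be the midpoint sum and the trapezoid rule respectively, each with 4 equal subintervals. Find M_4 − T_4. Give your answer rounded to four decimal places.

-1.2207

M_4 ≈ 26.259766.
T_4 = 27.48046875.
M_4 − T_4 ≈ -1.2207.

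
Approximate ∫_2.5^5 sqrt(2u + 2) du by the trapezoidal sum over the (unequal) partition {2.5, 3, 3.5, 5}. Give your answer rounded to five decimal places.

7.67373

Subinterval widths: 0.5, 0.5, 1.5.
f(2.5) ≈ 2.64575, f(3) ≈ 2.82843, f(3.5) ≈ 3.00000, f(5) ≈ 3.46410.
On each subinterval the trapezoid contributes (Δu_i/2)·[f(u_{i-1}) + f(u_i)].
Sum ≈ 7.67373.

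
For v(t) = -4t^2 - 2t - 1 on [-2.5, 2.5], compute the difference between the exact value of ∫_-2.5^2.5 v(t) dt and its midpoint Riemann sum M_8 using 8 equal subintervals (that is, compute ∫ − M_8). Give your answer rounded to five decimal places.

-0.65104

Exact integral: ∫_-2.5^2.5 v(t) dt ≈ -46.6666667.
M_8 = -46.015625.
Error ≈ -46.6666667 − (-46.015625) ≈ -0.65104.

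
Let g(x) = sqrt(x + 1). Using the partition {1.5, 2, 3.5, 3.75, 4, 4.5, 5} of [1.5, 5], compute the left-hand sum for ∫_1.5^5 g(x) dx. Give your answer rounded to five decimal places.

6.75448

Subinterval widths: 0.5, 1.5, 0.25, 0.25, 0.5, 0.5.
Left endpoints: 1.5, 2, 3.5, 3.75, 4, 4.5.
g(1.5) ≈ 1.58114, g(2) ≈ 1.73205, g(3.5) ≈ 2.12132, g(3.75) ≈ 2.17945, g(4) ≈ 2.23607, g(4.5) ≈ 2.34521.
Sum = Σ Δx_i · g(x_i).
Sum ≈ 6.75448.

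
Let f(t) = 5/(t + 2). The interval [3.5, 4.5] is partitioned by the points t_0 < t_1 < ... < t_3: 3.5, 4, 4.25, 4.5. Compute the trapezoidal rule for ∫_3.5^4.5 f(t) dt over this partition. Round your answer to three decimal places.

Subinterval widths: 0.5, 0.25, 0.25.
f(3.5) = 10/11, f(4) = 5/6, f(4.25) = 0.8, f(4.5) = 10/13.
On each subinterval the trapezoid contributes (Δt_i/2)·[f(t_{i-1}) + f(t_i)].
Sum ≈ 0.836.

0.836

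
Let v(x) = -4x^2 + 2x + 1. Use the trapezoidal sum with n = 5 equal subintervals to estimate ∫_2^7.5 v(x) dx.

Δx = (7.5 − 2)/5 = 1.1.
v(2) = -11, v(3.1) = -31.24, v(4.2) = -61.16, v(5.3) = -100.76, v(6.4) = -150.04, v(7.5) = -209.
T_5 = (Δx/2)·[v(x_0) + 2v(x_1) + ... + 2v(x_{4}) + v(x_5)].
Sum = -498.52.

-498.52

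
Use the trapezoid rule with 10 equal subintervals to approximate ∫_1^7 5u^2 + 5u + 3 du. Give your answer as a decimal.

Δu = (7 − 1)/10 = 0.6.
f(1) = 13, f(1.6) = 23.8, f(2.2) = 38.2, f(2.8) = 56.2, f(3.4) = 77.8, f(4) = 103, f(4.6) = 131.8, f(5.2) = 164.2, f(5.8) = 200.2, f(6.4) = 239.8, f(7) = 283.
T_10 = (Δu/2)·[f(u_0) + 2f(u_1) + ... + 2f(u_{9}) + f(u_10)].
Sum = 709.8.

709.8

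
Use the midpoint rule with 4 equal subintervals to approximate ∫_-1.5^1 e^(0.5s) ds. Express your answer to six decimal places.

Δs = (1 − (-1.5))/4 = 0.625.
Midpoints: -1.1875, -0.5625, 0.0625, 0.6875.
f(-1.1875) ≈ 0.552252, f(-0.5625) ≈ 0.754840, f(0.0625) ≈ 1.031743, f(0.6875) ≈ 1.410226.
Sum = Δs · [f(-1.1875) + f(-0.5625) + f(0.0625) + f(0.6875)].
Sum ≈ 2.343163.

2.343163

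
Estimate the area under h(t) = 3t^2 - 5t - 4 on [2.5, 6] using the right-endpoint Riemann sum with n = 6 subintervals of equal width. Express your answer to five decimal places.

133.52257

Δt = (6 − 2.5)/6 = 7/12.
Right endpoints: 37/12, 11/3, 4.25, 29/6, 65/12, 6.
h(37/12) = 437/48, h(11/3) = 18, h(4.25) = 28.9375, h(29/6) = 503/12, h(65/12) = 56.9375, h(6) = 74.
Sum = Δt · [h(37/12) + h(11/3) + h(4.25) + ...].
Sum ≈ 133.52257.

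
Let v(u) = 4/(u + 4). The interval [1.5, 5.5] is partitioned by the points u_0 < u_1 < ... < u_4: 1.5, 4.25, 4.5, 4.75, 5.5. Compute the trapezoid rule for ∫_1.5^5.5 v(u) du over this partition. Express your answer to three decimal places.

2.231

Subinterval widths: 2.75, 0.25, 0.25, 0.75.
v(1.5) = 8/11, v(4.25) = 16/33, v(4.5) = 8/17, v(4.75) = 16/35, v(5.5) = 8/19.
On each subinterval the trapezoid contributes (Δu_i/2)·[v(u_{i-1}) + v(u_i)].
Sum ≈ 2.231.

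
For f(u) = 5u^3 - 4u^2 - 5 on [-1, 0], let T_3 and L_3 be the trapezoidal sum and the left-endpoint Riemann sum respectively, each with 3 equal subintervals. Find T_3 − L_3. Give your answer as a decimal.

1.5

T_3 ≈ -7.7962963.
L_3 ≈ -9.2962963.
T_3 − L_3 = 1.5.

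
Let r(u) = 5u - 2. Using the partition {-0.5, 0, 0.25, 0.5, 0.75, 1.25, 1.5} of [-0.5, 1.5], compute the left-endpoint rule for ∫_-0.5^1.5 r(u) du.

-0.875

Subinterval widths: 0.5, 0.25, 0.25, 0.25, 0.5, 0.25.
Left endpoints: -0.5, 0, 0.25, 0.5, 0.75, 1.25.
r(-0.5) = -4.5, r(0) = -2, r(0.25) = -0.75, r(0.5) = 0.5, r(0.75) = 1.75, r(1.25) = 4.25.
Sum = Σ Δu_i · r(u_i).
Sum = -0.875.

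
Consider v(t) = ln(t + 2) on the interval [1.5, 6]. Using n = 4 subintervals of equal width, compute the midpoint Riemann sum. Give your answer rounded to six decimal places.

Δt = (6 − 1.5)/4 = 1.125.
Midpoints: 2.0625, 3.1875, 4.3125, 5.4375.
v(2.0625) ≈ 1.401799, v(3.1875) ≈ 1.646252, v(4.3125) ≈ 1.842532, v(5.4375) ≈ 2.006535.
Sum = Δt · [v(2.0625) + v(3.1875) + v(4.3125) + v(5.4375)].
Sum ≈ 7.759257.

7.759257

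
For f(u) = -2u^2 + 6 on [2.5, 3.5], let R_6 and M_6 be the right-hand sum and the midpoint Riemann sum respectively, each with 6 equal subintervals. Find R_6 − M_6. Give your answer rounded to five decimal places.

-1.01389

R_6 ≈ -13.1759259.
M_6 ≈ -12.1620370.
R_6 − M_6 ≈ -1.01389.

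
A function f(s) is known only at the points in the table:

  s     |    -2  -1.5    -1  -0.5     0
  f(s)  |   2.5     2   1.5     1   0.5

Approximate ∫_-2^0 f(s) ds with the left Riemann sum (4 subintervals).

3.5

Δs = 0.5.
Sum = 0.5·[2.5 + 2 + 1.5 + 1] = 3.5.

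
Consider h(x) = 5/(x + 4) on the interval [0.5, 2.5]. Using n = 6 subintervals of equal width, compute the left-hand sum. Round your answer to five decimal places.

1.89679

Δx = (2.5 − 0.5)/6 = 1/3.
Left endpoints: 0.5, 5/6, 7/6, 1.5, 11/6, 13/6.
h(0.5) = 10/9, h(5/6) = 30/29, h(7/6) = 30/31, h(1.5) = 10/11, h(11/6) = 6/7, h(13/6) = 30/37.
Sum = Δx · [h(0.5) + h(5/6) + h(7/6) + ...].
Sum ≈ 1.89679.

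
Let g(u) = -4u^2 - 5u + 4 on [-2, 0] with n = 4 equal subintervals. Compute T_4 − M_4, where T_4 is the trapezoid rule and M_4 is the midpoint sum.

T_4 = 7.
M_4 = 7.5.
T_4 − M_4 = -0.5.

-0.5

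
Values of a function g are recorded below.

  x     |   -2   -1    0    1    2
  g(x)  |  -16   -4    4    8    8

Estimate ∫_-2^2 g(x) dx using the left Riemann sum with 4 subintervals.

-8

Δx = 1.
Sum = 1·[(-16) + (-4) + 4 + 8] = -8.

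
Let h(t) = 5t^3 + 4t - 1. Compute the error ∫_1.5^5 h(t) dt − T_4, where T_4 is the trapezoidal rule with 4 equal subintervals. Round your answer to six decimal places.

-21.772461

Exact integral: ∫_1.5^5 h(t) dt = 816.921875.
T_4 ≈ 838.69433594.
Error ≈ 816.921875 − 838.69433594 ≈ -21.772461.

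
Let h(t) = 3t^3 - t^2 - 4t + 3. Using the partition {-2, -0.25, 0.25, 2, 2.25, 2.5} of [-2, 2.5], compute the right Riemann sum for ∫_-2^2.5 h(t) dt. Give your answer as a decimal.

48.234375

Subinterval widths: 1.75, 0.5, 1.75, 0.25, 0.25.
Right endpoints: -0.25, 0.25, 2, 2.25, 2.5.
h(-0.25) = 3.890625, h(0.25) = 1.984375, h(2) = 15, h(2.25) = 23.109375, h(2.5) = 33.625.
Sum = Σ Δt_i · h(t_i).
Sum = 48.234375.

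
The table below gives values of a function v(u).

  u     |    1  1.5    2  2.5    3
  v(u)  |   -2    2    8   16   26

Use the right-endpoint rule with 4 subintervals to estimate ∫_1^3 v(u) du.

26

Δu = 0.5.
Sum = 0.5·[2 + 8 + 16 + 26] = 26.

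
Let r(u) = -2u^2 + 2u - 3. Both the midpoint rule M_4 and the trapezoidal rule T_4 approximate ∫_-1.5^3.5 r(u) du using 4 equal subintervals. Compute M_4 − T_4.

3.90625

M_4 = -34.53125.
T_4 = -38.4375.
M_4 − T_4 = 3.90625.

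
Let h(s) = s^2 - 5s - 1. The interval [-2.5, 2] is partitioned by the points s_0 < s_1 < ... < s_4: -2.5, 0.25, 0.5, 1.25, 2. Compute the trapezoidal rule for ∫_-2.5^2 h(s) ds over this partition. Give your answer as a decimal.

12.609375

Subinterval widths: 2.75, 0.25, 0.75, 0.75.
h(-2.5) = 17.75, h(0.25) = -2.1875, h(0.5) = -3.25, h(1.25) = -5.6875, h(2) = -7.
On each subinterval the trapezoid contributes (Δs_i/2)·[h(s_{i-1}) + h(s_i)].
Sum = 12.609375.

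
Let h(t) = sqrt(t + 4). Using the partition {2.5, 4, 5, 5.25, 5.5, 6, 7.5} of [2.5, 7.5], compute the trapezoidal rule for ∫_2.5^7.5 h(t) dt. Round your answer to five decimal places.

Subinterval widths: 1.5, 1, 0.25, 0.25, 0.5, 1.5.
h(2.5) ≈ 2.54951, h(4) ≈ 2.82843, h(5) ≈ 3.00000, h(5.25) ≈ 3.04138, h(5.5) ≈ 3.08221, h(6) ≈ 3.16228, h(7.5) ≈ 3.39116.
On each subinterval the trapezoid contributes (Δt_i/2)·[h(t_{i-1}) + h(t_i)].
Sum ≈ 14.94449.

14.94449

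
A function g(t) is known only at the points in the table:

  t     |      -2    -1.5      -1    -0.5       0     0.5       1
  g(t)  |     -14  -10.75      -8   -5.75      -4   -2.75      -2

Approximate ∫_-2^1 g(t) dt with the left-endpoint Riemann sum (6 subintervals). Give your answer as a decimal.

Δt = 0.5.
Sum = 0.5·[(-14) + (-10.75) + (-8) + (-5.75) + (-4) + (-2.75)] = -22.625.

-22.625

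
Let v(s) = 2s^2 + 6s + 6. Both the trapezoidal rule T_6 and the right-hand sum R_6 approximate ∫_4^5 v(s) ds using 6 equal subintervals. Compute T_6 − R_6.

-2

T_6 ≈ 73.6759259.
R_6 ≈ 75.6759259.
T_6 − R_6 = -2.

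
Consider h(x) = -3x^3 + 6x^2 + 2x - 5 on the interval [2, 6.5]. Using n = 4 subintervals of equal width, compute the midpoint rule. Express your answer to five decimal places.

-762.49072

Δx = (6.5 − 2)/4 = 1.125.
Midpoints: 2.5625, 3.6875, 4.8125, 5.9375.
h(2.5625) = -44875/4096, h(3.6875) = -272233/4096, h(4.8125) = -781471/4096, h(5.9375) = -1677565/4096.
Sum = Δx · [h(2.5625) + h(3.6875) + h(4.8125) + h(5.9375)].
Sum ≈ -762.49072.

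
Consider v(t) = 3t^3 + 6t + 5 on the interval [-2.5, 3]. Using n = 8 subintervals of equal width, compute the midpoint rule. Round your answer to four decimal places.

66.7157

Δt = (3 − (-2.5))/8 = 0.6875.
Midpoints: -2.15625, -1.46875, -0.78125, -0.09375, 0.59375, 1.28125, 1.96875, 2.65625.
v(-2.15625) = -1245623/32768, v(-1.46875) = -436397/32768, v(-0.78125) = -36635/32768, v(-0.09375) = 145327/32768, v(0.59375) = 301153/32768, v(1.28125) = 622507/32768, v(1.96875) = 1301053/32768, v(2.65625) = 2528455/32768.
Sum = Δt · [v(-2.15625) + v(-1.46875) + v(-0.78125) + ...].
Sum ≈ 66.7157.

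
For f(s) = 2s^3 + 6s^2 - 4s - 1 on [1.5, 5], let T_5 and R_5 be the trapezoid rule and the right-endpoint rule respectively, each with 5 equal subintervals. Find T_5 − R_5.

T_5 = 511.5075.
R_5 = 639.52.
T_5 − R_5 = -128.0125.

-128.0125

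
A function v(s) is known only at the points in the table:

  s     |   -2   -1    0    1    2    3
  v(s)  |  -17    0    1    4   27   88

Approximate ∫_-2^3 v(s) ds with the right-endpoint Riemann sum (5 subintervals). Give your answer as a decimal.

Δs = 1.
Sum = 1·[0 + 1 + 4 + 27 + 88] = 120.

120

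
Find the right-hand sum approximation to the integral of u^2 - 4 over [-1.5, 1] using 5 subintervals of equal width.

-8.75

Δu = (1 − (-1.5))/5 = 0.5.
Right endpoints: -1, -0.5, 0, 0.5, 1.
f(-1) = -3, f(-0.5) = -3.75, f(0) = -4, f(0.5) = -3.75, f(1) = -3.
Sum = Δu · [f(-1) + f(-0.5) + f(0) + f(0.5) + f(1)].
Sum = -8.75.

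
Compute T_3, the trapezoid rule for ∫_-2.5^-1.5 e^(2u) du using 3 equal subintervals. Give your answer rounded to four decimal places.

Δu = (-1.5 − (-2.5))/3 = 1/3.
f(-2.5) ≈ 0.0067, f(-13/6) ≈ 0.0131, f(-11/6) ≈ 0.0256, f(-1.5) ≈ 0.0498.
T_3 = (Δu/2)·[f(u_0) + 2f(u_1) + 2f(u_2) + f(u_3)].
Sum ≈ 0.0223.

0.0223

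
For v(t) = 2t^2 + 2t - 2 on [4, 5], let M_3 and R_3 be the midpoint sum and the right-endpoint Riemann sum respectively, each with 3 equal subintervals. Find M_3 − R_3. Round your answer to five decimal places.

-3.38889

M_3 ≈ 47.6481481.
R_3 ≈ 51.0370370.
M_3 − R_3 ≈ -3.38889.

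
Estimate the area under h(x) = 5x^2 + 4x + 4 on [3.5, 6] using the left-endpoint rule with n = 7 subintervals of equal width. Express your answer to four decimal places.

Δx = (6 − 3.5)/7 = 5/14.
Left endpoints: 3.5, 27/7, 59/14, 32/7, 69/14, 37/7, 79/14.
h(3.5) = 79.25, h(27/7) = 4597/49, h(59/14) = 21493/196, h(32/7) = 6212/49, h(69/14) = 28453/196, h(37/7) = 8077/49, h(79/14) = 36413/196.
Sum = Δx · [h(3.5) + h(27/7) + h(59/14) + ...].
Sum ≈ 323.3163.

323.3163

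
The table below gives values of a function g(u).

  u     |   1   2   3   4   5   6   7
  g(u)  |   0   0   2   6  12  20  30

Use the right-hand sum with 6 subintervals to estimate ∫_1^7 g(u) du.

70

Δu = 1.
Sum = 1·[0 + 2 + 6 + 12 + 20 + 30] = 70.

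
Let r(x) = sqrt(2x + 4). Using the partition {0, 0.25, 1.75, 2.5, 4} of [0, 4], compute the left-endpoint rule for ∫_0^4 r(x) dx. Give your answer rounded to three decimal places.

Subinterval widths: 0.25, 1.5, 0.75, 1.5.
Left endpoints: 0, 0.25, 1.75, 2.5.
r(0) ≈ 2.000, r(0.25) ≈ 2.121, r(1.75) ≈ 2.739, r(2.5) ≈ 3.000.
Sum = Σ Δx_i · r(x_i).
Sum ≈ 10.236.

10.236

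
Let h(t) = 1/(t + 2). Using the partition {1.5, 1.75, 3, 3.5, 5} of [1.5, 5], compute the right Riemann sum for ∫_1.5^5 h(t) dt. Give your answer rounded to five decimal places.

0.62186

Subinterval widths: 0.25, 1.25, 0.5, 1.5.
Right endpoints: 1.75, 3, 3.5, 5.
h(1.75) = 4/15, h(3) = 0.2, h(3.5) = 2/11, h(5) = 1/7.
Sum = Σ Δt_i · h(t_i).
Sum ≈ 0.62186.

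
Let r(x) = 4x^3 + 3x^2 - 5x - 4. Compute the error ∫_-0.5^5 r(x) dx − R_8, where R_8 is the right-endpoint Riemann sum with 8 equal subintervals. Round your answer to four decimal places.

Exact integral: ∫_-0.5^5 r(x) dx = 666.1875.
R_8 ≈ 867.302734.
Error ≈ 666.1875 − 867.302734 ≈ -201.1152.

-201.1152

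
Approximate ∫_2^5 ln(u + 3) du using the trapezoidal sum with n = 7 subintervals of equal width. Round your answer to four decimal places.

5.5872

Δu = (5 − 2)/7 = 3/7.
f(2) ≈ 1.6094, f(17/7) ≈ 1.6917, f(20/7) ≈ 1.7677, f(23/7) ≈ 1.8383, f(26/7) ≈ 1.9042, f(29/7) ≈ 1.9661, f(32/7) ≈ 2.0244, f(5) ≈ 2.0794.
T_7 = (Δu/2)·[f(u_0) + 2f(u_1) + ... + 2f(u_{6}) + f(u_7)].
Sum ≈ 5.5872.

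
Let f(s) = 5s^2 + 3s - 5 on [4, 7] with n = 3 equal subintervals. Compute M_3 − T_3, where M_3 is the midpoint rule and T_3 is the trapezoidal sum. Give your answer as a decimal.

M_3 = 498.25.
T_3 = 502.
M_3 − T_3 = -3.75.

-3.75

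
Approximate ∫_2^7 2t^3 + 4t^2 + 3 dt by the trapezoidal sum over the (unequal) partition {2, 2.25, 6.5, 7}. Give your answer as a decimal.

Subinterval widths: 0.25, 4.25, 0.5.
f(2) = 35, f(2.25) = 46.03125, f(6.5) = 721.25, f(7) = 885.
On each subinterval the trapezoid contributes (Δt_i/2)·[f(t_{i-1}) + f(t_i)].
Sum = 2042.1640625.

2042.1640625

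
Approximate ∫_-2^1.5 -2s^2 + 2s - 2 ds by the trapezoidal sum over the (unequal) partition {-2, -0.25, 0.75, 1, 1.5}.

-18.5

Subinterval widths: 1.75, 1, 0.25, 0.5.
f(-2) = -14, f(-0.25) = -2.625, f(0.75) = -1.625, f(1) = -2, f(1.5) = -3.5.
On each subinterval the trapezoid contributes (Δs_i/2)·[f(s_{i-1}) + f(s_i)].
Sum = -18.5.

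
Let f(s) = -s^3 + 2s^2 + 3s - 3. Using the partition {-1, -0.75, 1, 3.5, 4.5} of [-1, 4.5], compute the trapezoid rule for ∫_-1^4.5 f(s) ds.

-41.046875

Subinterval widths: 0.25, 1.75, 2.5, 1.
f(-1) = -3, f(-0.75) = -3.703125, f(1) = 1, f(3.5) = -10.875, f(4.5) = -40.125.
On each subinterval the trapezoid contributes (Δs_i/2)·[f(s_{i-1}) + f(s_i)].
Sum = -41.046875.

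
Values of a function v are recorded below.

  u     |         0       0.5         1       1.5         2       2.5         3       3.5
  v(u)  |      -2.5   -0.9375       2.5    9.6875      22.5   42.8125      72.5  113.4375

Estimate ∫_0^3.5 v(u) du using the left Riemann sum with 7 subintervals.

Δu = 0.5.
Sum = 0.5·[(-2.5) + (-0.9375) + 2.5 + 9.6875 + 22.5 + 42.8125 + 72.5] = 73.28125.

73.28125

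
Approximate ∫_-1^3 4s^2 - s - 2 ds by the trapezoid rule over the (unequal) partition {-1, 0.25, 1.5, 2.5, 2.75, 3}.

28.625

Subinterval widths: 1.25, 1.25, 1, 0.25, 0.25.
f(-1) = 3, f(0.25) = -2, f(1.5) = 5.5, f(2.5) = 20.5, f(2.75) = 25.5, f(3) = 31.
On each subinterval the trapezoid contributes (Δs_i/2)·[f(s_{i-1}) + f(s_i)].
Sum = 28.625.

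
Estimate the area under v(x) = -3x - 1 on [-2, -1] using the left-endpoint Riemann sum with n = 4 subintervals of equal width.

Δx = (-1 − (-2))/4 = 0.25.
Left endpoints: -2, -1.75, -1.5, -1.25.
v(-2) = 5, v(-1.75) = 4.25, v(-1.5) = 3.5, v(-1.25) = 2.75.
Sum = Δx · [v(-2) + v(-1.75) + v(-1.5) + v(-1.25)].
Sum = 3.875.

3.875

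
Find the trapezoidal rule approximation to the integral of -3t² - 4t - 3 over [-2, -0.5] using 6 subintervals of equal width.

Δt = (-0.5 − (-2))/6 = 0.25.
f(-2) = -7, f(-1.75) = -5.1875, f(-1.5) = -3.75, f(-1.25) = -2.6875, f(-1) = -2, f(-0.75) = -1.6875, f(-0.5) = -1.75.
T_6 = (Δt/2)·[f(t_0) + 2f(t_1) + ... + 2f(t_{5}) + f(t_6)].
Sum = -4.921875.

-4.921875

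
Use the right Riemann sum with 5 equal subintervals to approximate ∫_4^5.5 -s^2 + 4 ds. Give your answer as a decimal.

Δs = (5.5 − 4)/5 = 0.3.
Right endpoints: 4.3, 4.6, 4.9, 5.2, 5.5.
f(4.3) = -14.49, f(4.6) = -17.16, f(4.9) = -20.01, f(5.2) = -23.04, f(5.5) = -26.25.
Sum = Δs · [f(4.3) + f(4.6) + f(4.9) + f(5.2) + f(5.5)].
Sum = -30.285.

-30.285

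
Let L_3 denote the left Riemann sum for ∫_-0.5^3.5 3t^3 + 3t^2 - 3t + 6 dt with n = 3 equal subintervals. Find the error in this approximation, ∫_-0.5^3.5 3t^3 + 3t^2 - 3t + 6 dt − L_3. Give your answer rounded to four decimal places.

82.4444

Exact integral: ∫_-0.5^3.5 f(t) dt = 161.5.
L_3 ≈ 79.055556.
Error ≈ 161.5 − 79.055556 ≈ 82.4444.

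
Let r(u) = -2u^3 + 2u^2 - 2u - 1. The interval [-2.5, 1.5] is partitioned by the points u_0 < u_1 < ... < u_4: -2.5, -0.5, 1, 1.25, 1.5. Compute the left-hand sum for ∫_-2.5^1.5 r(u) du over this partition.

94.8046875

Subinterval widths: 2, 1.5, 0.25, 0.25.
Left endpoints: -2.5, -0.5, 1, 1.25.
r(-2.5) = 47.75, r(-0.5) = 0.75, r(1) = -3, r(1.25) = -4.28125.
Sum = Σ Δu_i · r(u_i).
Sum = 94.8046875.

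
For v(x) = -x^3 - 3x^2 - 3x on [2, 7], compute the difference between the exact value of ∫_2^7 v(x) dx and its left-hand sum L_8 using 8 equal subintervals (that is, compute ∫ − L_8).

-146.19140625

Exact integral: ∫_2^7 v(x) dx = -998.75.
L_8 = -852.55859375.
Error = -998.75 − (-852.55859375) = -146.19140625.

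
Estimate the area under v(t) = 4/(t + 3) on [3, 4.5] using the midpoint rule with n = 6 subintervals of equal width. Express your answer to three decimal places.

0.892

Δt = (4.5 − 3)/6 = 0.25.
Midpoints: 3.125, 3.375, 3.625, 3.875, 4.125, 4.375.
v(3.125) = 32/49, v(3.375) = 32/51, v(3.625) = 32/53, v(3.875) = 32/55, v(4.125) = 32/57, v(4.375) = 32/59.
Sum = Δt · [v(3.125) + v(3.375) + v(3.625) + ...].
Sum ≈ 0.892.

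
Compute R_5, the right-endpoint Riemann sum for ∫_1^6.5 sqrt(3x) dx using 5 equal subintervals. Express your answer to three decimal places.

19.405

Δx = (6.5 − 1)/5 = 1.1.
Right endpoints: 2.1, 3.2, 4.3, 5.4, 6.5.
f(2.1) ≈ 2.510, f(3.2) ≈ 3.098, f(4.3) ≈ 3.592, f(5.4) ≈ 4.025, f(6.5) ≈ 4.416.
Sum = Δx · [f(2.1) + f(3.2) + f(4.3) + f(5.4) + f(6.5)].
Sum ≈ 19.405.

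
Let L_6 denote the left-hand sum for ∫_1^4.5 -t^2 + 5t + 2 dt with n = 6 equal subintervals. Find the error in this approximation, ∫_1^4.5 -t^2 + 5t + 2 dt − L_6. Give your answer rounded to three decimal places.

-0.312

Exact integral: ∫_1^4.5 f(t) dt ≈ 25.08333.
L_6 ≈ 25.39525.
Error ≈ 25.08333 − 25.39525 ≈ -0.312.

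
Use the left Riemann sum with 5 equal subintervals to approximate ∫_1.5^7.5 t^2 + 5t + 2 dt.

237.54

Δt = (7.5 − 1.5)/5 = 1.2.
Left endpoints: 1.5, 2.7, 3.9, 5.1, 6.3.
f(1.5) = 11.75, f(2.7) = 22.79, f(3.9) = 36.71, f(5.1) = 53.51, f(6.3) = 73.19.
Sum = Δt · [f(1.5) + f(2.7) + f(3.9) + f(5.1) + f(6.3)].
Sum = 237.54.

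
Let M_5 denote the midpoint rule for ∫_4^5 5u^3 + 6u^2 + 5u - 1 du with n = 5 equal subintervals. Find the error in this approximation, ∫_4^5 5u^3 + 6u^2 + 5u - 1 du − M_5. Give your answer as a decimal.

Exact integral: ∫_4^5 f(u) du = 604.75.
M_5 = 604.505.
Error = 604.75 − 604.505 = 0.245.

0.245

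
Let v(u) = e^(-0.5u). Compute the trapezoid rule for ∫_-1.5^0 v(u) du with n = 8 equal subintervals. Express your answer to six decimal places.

Δu = (0 − (-1.5))/8 = 0.1875.
v(-1.5) ≈ 2.117000, v(-1.3125) ≈ 1.927550, v(-1.125) ≈ 1.755055, v(-0.9375) ≈ 1.597995, v(-0.75) ≈ 1.454991, v(-0.5625) ≈ 1.324785, v(-0.375) ≈ 1.206230, v(-0.1875) ≈ 1.098285, v(0) ≈ 1.000000.
T_8 = (Δu/2)·[v(u_0) + 2v(u_1) + ... + 2v(u_{7}) + v(u_8)].
Sum ≈ 2.235636.

2.235636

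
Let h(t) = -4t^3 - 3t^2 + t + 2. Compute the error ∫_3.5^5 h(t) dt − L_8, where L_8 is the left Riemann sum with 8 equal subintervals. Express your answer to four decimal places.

Exact integral: ∫_3.5^5 h(t) dt = -547.6875.
L_8 ≈ -513.919922.
Error ≈ -547.6875 − (-513.919922) ≈ -33.7676.

-33.7676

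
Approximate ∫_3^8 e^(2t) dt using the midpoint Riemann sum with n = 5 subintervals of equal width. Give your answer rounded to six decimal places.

3780504.623282

Δt = (8 − 3)/5 = 1.
Midpoints: 3.5, 4.5, 5.5, 6.5, 7.5.
f(3.5) ≈ 1096.633158, f(4.5) ≈ 8103.083928, f(5.5) ≈ 59874.141715, f(6.5) ≈ 442413.392009, f(7.5) ≈ 3269017.372472.
Sum = Δt · [f(3.5) + f(4.5) + f(5.5) + f(6.5) + f(7.5)].
Sum ≈ 3780504.623282.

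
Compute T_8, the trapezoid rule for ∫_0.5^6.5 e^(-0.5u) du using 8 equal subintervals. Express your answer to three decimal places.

1.497

Δu = (6.5 − 0.5)/8 = 0.75.
f(0.5) ≈ 0.779, f(1.25) ≈ 0.535, f(2) ≈ 0.368, f(2.75) ≈ 0.253, f(3.5) ≈ 0.174, f(4.25) ≈ 0.119, f(5) ≈ 0.082, f(5.75) ≈ 0.056, f(6.5) ≈ 0.039.
T_8 = (Δu/2)·[f(u_0) + 2f(u_1) + ... + 2f(u_{7}) + f(u_8)].
Sum ≈ 1.497.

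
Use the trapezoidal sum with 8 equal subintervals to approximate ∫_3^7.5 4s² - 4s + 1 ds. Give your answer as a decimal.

Δs = (7.5 − 3)/8 = 0.5625.
f(3) = 25, f(3.5625) = 37.515625, f(4.125) = 52.5625, f(4.6875) = 70.140625, f(5.25) = 90.25, f(5.8125) = 112.890625, f(6.375) = 138.0625, f(6.9375) = 165.765625, f(7.5) = 196.
T_8 = (Δs/2)·[f(s_0) + 2f(s_1) + ... + 2f(s_{7}) + f(s_8)].
Sum = 437.44921875.

437.44921875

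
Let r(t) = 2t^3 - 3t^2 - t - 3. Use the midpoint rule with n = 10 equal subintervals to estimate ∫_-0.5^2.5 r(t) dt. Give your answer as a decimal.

-8.3175

Δt = (2.5 − (-0.5))/10 = 0.3.
Midpoints: -0.35, -0.05, 0.25, 0.55, 0.85, 1.15, 1.45, 1.75, 2.05, 2.35.
r(-0.35) = -3.10325, r(-0.05) = -2.95775, r(0.25) = -3.40625, r(0.55) = -4.12475, r(0.85) = -4.78925, r(1.15) = -5.07575, r(1.45) = -4.66025, r(1.75) = -3.21875, r(2.05) = -0.42725, r(2.35) = 4.03825.
Sum = Δt · [r(-0.35) + r(-0.05) + r(0.25) + ...].
Sum = -8.3175.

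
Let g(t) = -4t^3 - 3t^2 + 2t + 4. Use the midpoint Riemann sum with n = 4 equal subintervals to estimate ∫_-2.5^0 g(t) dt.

Δt = (0 − (-2.5))/4 = 0.625.
Midpoints: -2.1875, -1.5625, -0.9375, -0.3125.
g(-2.1875) = 27791/1024, g(-1.5625) = 9021/1024, g(-0.9375) = 2851/1024, g(-0.3125) = 3281/1024.
Sum = Δt · [g(-2.1875) + g(-1.5625) + g(-0.9375) + g(-0.3125)].
Sum = 26.2109375.

26.2109375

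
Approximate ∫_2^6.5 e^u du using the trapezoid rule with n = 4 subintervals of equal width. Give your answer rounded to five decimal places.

Δu = (6.5 − 2)/4 = 1.125.
f(2) ≈ 7.38906, f(3.125) ≈ 22.75990, f(4.25) ≈ 70.10541, f(5.375) ≈ 215.93987, f(6.5) ≈ 665.14163.
T_4 = (Δu/2)·[f(u_0) + 2f(u_1) + 2f(u_2) + 2f(u_3) + f(u_4)].
Sum ≈ 725.70434.

725.70434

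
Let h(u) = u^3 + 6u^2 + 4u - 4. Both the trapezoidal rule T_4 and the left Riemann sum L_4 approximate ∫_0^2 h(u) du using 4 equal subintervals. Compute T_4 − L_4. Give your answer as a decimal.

T_4 = 20.75.
L_4 = 10.75.
T_4 − L_4 = 10.

10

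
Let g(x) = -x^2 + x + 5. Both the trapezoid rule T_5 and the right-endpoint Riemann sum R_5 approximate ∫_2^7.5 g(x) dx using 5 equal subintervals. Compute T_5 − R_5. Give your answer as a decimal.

T_5 = -85.4425.
R_5 = -111.155.
T_5 − R_5 = 25.7125.

25.7125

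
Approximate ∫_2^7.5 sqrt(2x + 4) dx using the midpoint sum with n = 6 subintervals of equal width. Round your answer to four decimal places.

Δx = (7.5 − 2)/6 = 11/12.
Midpoints: 59/24, 3.375, 103/24, 125/24, 6.125, 169/24.
f(59/24) ≈ 2.9861, f(3.375) ≈ 3.2787, f(103/24) ≈ 3.5473, f(125/24) ≈ 3.7969, f(6.125) ≈ 4.0311, f(169/24) ≈ 4.2525.
Sum = Δx · [f(59/24) + f(3.375) + f(103/24) + ...].
Sum ≈ 20.0682.

20.0682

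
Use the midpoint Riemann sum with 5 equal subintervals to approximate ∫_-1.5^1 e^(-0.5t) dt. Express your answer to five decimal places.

3.01309

Δt = (1 − (-1.5))/5 = 0.5.
Midpoints: -1.25, -0.75, -0.25, 0.25, 0.75.
f(-1.25) ≈ 1.86825, f(-0.75) ≈ 1.45499, f(-0.25) ≈ 1.13315, f(0.25) ≈ 0.88250, f(0.75) ≈ 0.68729.
Sum = Δt · [f(-1.25) + f(-0.75) + f(-0.25) + f(0.25) + f(0.75)].
Sum ≈ 3.01309.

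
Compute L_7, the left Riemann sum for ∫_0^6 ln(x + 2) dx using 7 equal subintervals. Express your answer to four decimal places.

Δx = (6 − 0)/7 = 6/7.
Left endpoints: 0, 6/7, 12/7, 18/7, 24/7, 30/7, 36/7.
f(0) ≈ 0.6931, f(6/7) ≈ 1.0498, f(12/7) ≈ 1.3122, f(18/7) ≈ 1.5198, f(24/7) ≈ 1.6917, f(30/7) ≈ 1.8383, f(36/7) ≈ 1.9661.
Sum = Δx · [f(0) + f(6/7) + f(12/7) + ...].
Sum ≈ 8.6323.

8.6323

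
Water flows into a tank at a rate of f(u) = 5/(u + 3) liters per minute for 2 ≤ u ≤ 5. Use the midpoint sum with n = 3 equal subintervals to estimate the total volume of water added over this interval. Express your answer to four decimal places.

2.3450

Δu = (5 − 2)/3 = 1.
Midpoints: 2.5, 3.5, 4.5.
f(2.5) = 10/11, f(3.5) = 10/13, f(4.5) = 2/3.
Sum = Δu · [f(2.5) + f(3.5) + f(4.5)].
Sum ≈ 2.3450.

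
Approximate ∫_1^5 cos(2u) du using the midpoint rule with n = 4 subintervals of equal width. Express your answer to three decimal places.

Δu = (5 − 1)/4 = 1.
Midpoints: 1.5, 2.5, 3.5, 4.5.
f(1.5) ≈ -0.990, f(2.5) ≈ 0.284, f(3.5) ≈ 0.754, f(4.5) ≈ -0.911.
Sum = Δu · [f(1.5) + f(2.5) + f(3.5) + f(4.5)].
Sum ≈ -0.864.

-0.864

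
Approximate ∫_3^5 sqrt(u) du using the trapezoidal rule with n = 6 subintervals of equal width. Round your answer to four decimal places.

3.9889

Δu = (5 − 3)/6 = 1/3.
f(3) ≈ 1.7321, f(10/3) ≈ 1.8257, f(11/3) ≈ 1.9149, f(4) ≈ 2.0000, f(13/3) ≈ 2.0817, f(14/3) ≈ 2.1602, f(5) ≈ 2.2361.
T_6 = (Δu/2)·[f(u_0) + 2f(u_1) + ... + 2f(u_{5}) + f(u_6)].
Sum ≈ 3.9889.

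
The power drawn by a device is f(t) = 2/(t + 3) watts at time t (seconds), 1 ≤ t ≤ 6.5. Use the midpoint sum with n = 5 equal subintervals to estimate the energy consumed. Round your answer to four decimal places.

Δt = (6.5 − 1)/5 = 1.1.
Midpoints: 1.55, 2.65, 3.75, 4.85, 5.95.
f(1.55) = 40/91, f(2.65) = 40/113, f(3.75) = 8/27, f(4.85) = 40/157, f(5.95) = 40/179.
Sum = Δt · [f(1.55) + f(2.65) + f(3.75) + f(4.85) + f(5.95)].
Sum ≈ 1.7249.

1.7249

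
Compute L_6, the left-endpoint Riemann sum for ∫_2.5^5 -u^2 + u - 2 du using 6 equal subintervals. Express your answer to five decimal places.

-28.77025

Δu = (5 − 2.5)/6 = 5/12.
Left endpoints: 2.5, 35/12, 10/3, 3.75, 25/6, 55/12.
f(2.5) = -5.75, f(35/12) = -1093/144, f(10/3) = -88/9, f(3.75) = -12.3125, f(25/6) = -547/36, f(55/12) = -2653/144.
Sum = Δu · [f(2.5) + f(35/12) + f(10/3) + ...].
Sum ≈ -28.77025.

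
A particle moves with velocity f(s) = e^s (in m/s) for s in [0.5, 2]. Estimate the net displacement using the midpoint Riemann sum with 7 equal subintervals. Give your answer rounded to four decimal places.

5.7294

Δs = (2 − 0.5)/7 = 3/14.
Midpoints: 17/28, 23/28, 29/28, 1.25, 41/28, 47/28, 53/28.
f(17/28) ≈ 1.8352, f(23/28) ≈ 2.2737, f(29/28) ≈ 2.8171, f(1.25) ≈ 3.4903, f(41/28) ≈ 4.3245, f(47/28) ≈ 5.3579, f(53/28) ≈ 6.6383.
Sum = Δs · [f(17/28) + f(23/28) + f(29/28) + ...].
Sum ≈ 5.7294.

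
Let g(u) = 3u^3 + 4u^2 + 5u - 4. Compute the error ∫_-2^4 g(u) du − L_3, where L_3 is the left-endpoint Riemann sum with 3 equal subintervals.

242

Exact integral: ∫_-2^4 g(u) du = 282.
L_3 = 40.
Error = 282 − 40 = 242.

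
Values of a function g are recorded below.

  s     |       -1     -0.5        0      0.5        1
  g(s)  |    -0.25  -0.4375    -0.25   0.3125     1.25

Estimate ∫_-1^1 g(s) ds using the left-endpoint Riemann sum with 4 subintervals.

Δs = 0.5.
Sum = 0.5·[(-0.25) + (-0.4375) + (-0.25) + 0.3125] = -0.3125.

-0.3125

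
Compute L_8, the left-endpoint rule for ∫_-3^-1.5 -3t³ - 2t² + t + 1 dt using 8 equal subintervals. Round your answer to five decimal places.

Δt = (-1.5 − (-3))/8 = 0.1875.
Left endpoints: -3, -2.8125, -2.625, -2.4375, -2.25, -2.0625, -1.875, -1.6875.
f(-3) = 61, f(-2.8125) = 201151/4096, f(-2.625) = 19895/512, f(-2.4375) = 123397/4096, f(-2.25) = 22.796875, f(-2.0625) = 68611/4096, f(-1.875) = 6077/512, f(-1.6875) = 32905/4096.
Sum = Δt · [f(-3) + f(-2.8125) + f(-2.625) + ...].
Sum ≈ 44.72681.

44.72681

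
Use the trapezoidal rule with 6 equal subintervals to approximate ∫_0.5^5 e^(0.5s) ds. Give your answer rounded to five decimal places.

22.05177

Δs = (5 − 0.5)/6 = 0.75.
f(0.5) ≈ 1.28403, f(1.25) ≈ 1.86825, f(2) ≈ 2.71828, f(2.75) ≈ 3.95508, f(3.5) ≈ 5.75460, f(4.25) ≈ 8.37290, f(5) ≈ 12.18249.
T_6 = (Δs/2)·[f(s_0) + 2f(s_1) + ... + 2f(s_{5}) + f(s_6)].
Sum ≈ 22.05177.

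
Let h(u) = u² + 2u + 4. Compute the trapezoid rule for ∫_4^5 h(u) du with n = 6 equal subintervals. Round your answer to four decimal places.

33.3380

Δu = (5 − 4)/6 = 1/6.
h(4) = 28, h(25/6) = 1069/36, h(13/3) = 283/9, h(4.5) = 33.25, h(14/3) = 316/9, h(29/6) = 1333/36, h(5) = 39.
T_6 = (Δu/2)·[h(u_0) + 2h(u_1) + ... + 2h(u_{5}) + h(u_6)].
Sum ≈ 33.3380.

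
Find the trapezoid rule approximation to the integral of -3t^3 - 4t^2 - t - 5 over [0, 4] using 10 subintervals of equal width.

Δt = (4 − 0)/10 = 0.4.
f(0) = -5, f(0.4) = -6.232, f(0.8) = -9.896, f(1.2) = -17.144, f(1.6) = -29.128, f(2) = -47, f(2.4) = -71.912, f(2.8) = -105.016, f(3.2) = -147.464, f(3.6) = -200.408, f(4) = -265.
T_10 = (Δt/2)·[f(t_0) + 2f(t_1) + ... + 2f(t_{9}) + f(t_10)].
Sum = -307.68.

-307.68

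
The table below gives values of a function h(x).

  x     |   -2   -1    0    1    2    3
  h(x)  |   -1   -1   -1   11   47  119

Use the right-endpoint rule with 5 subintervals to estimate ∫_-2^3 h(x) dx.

Δx = 1.
Sum = 1·[(-1) + (-1) + 11 + 47 + 119] = 175.

175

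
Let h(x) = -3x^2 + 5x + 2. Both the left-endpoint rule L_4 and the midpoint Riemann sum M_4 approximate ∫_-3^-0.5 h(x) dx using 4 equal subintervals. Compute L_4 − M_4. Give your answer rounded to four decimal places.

L_4 = -56.34765625.
M_4 ≈ -43.505859.
L_4 − M_4 ≈ -12.8418.

-12.8418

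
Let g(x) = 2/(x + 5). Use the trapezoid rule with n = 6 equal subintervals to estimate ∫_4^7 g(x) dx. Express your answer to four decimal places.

0.5756

Δx = (7 − 4)/6 = 0.5.
g(4) = 2/9, g(4.5) = 4/19, g(5) = 0.2, g(5.5) = 4/21, g(6) = 2/11, g(6.5) = 4/23, g(7) = 1/6.
T_6 = (Δx/2)·[g(x_0) + 2g(x_1) + ... + 2g(x_{5}) + g(x_6)].
Sum ≈ 0.5756.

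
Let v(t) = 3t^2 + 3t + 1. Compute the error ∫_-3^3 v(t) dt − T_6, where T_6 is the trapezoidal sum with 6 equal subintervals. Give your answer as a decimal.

Exact integral: ∫_-3^3 v(t) dt = 60.
T_6 = 63.
Error = 60 − 63 = -3.

-3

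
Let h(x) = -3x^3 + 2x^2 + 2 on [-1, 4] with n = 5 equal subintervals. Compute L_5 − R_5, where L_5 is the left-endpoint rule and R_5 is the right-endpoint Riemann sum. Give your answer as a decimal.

L_5 = -65.
R_5 = -230.
L_5 − R_5 = 165.

165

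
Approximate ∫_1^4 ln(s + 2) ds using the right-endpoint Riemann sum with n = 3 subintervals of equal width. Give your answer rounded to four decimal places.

4.7875

Δs = (4 − 1)/3 = 1.
Right endpoints: 2, 3, 4.
f(2) ≈ 1.3863, f(3) ≈ 1.6094, f(4) ≈ 1.7918.
Sum = Δs · [f(2) + f(3) + f(4)].
Sum ≈ 4.7875.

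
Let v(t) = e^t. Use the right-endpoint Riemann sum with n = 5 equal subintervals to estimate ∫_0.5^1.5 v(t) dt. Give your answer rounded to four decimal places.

3.1257

Δt = (1.5 − 0.5)/5 = 0.2.
Right endpoints: 0.7, 0.9, 1.1, 1.3, 1.5.
v(0.7) ≈ 2.0138, v(0.9) ≈ 2.4596, v(1.1) ≈ 3.0042, v(1.3) ≈ 3.6693, v(1.5) ≈ 4.4817.
Sum = Δt · [v(0.7) + v(0.9) + v(1.1) + v(1.3) + v(1.5)].
Sum ≈ 3.1257.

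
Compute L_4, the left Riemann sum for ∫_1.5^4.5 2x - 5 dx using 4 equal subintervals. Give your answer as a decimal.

0.75

Δx = (4.5 − 1.5)/4 = 0.75.
Left endpoints: 1.5, 2.25, 3, 3.75.
f(1.5) = -2, f(2.25) = -0.5, f(3) = 1, f(3.75) = 2.5.
Sum = Δx · [f(1.5) + f(2.25) + f(3) + f(3.75)].
Sum = 0.75.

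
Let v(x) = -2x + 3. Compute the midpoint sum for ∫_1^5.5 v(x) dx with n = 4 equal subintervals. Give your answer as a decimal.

-15.75

Δx = (5.5 − 1)/4 = 1.125.
Midpoints: 1.5625, 2.6875, 3.8125, 4.9375.
v(1.5625) = -0.125, v(2.6875) = -2.375, v(3.8125) = -4.625, v(4.9375) = -6.875.
Sum = Δx · [v(1.5625) + v(2.6875) + v(3.8125) + v(4.9375)].
Sum = -15.75.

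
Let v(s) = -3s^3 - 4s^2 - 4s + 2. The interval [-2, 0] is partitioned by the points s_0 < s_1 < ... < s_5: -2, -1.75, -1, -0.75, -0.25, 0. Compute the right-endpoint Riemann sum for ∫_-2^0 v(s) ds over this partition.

9.859375

Subinterval widths: 0.25, 0.75, 0.25, 0.5, 0.25.
Right endpoints: -1.75, -1, -0.75, -0.25, 0.
v(-1.75) = 12.828125, v(-1) = 5, v(-0.75) = 4.015625, v(-0.25) = 2.796875, v(0) = 2.
Sum = Σ Δs_i · v(s_i).
Sum = 9.859375.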